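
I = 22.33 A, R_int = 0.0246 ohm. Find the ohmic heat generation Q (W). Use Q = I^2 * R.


I^2 = 498.63
Q = 498.63 * 0.0246 = 12.27 W

12.27 W


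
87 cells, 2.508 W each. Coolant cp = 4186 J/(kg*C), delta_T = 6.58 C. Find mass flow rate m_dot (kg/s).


Q_total = 87 * 2.508 = 218.2 W
m_dot = Q_total / (cp * dT) = 218.2 / (4186 * 6.58) = 0.007922 kg/s

0.007922 kg/s


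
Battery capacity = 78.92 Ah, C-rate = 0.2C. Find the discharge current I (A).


I = C_rate * capacity = 0.2 * 78.92 = 15.784 A

15.784 A


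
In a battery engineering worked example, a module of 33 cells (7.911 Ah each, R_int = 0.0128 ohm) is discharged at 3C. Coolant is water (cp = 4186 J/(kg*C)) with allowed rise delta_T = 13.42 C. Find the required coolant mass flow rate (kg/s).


Step 1: I = 3 * 7.911 = 23.733 A
Step 2: Q_cell = I^2 * R = 23.733^2 * 0.0128 = 7.2097 W
Step 3: Q_total = 33 * 7.2097 = 237.92 W
Step 4: m_dot = Q_total / (cp * dT) = 237.92 / (4186 * 13.42) = 0.004235 kg/s

0.004235 kg/s


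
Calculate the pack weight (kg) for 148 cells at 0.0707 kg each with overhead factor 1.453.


m_pack = n * m_cell * overhead = 148 * 0.0707 * 1.453 = 15.20 kg

15.20 kg


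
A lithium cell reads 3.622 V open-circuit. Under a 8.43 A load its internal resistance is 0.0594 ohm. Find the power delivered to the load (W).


Step 1: V_terminal = OCV - I*R = 3.622 - 8.43 * 0.0594 = 3.1213 V
Step 2: P_out = V_terminal * I = 3.1213 * 8.43 = 26.31 W

26.31 W


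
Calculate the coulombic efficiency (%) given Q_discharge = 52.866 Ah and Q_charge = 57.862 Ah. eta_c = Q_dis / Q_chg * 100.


Coulombic efficiency = 52.866/57.862 * 100% = 91.37%

91.37%


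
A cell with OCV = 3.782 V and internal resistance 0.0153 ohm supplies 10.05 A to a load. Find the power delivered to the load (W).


Step 1: V_terminal = OCV - I*R = 3.782 - 10.05 * 0.0153 = 3.6282 V
Step 2: P_out = V_terminal * I = 3.6282 * 10.05 = 36.46 W

36.46 W


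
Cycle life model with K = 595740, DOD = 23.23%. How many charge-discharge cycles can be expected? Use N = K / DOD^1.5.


Step 1: DOD^1.5 = 23.23^1.5 = 111.96
Step 2: N = 595740 / 111.96 = 5321 cycles

5321 cycles


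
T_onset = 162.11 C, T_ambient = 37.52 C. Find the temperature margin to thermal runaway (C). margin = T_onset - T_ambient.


margin = T_onset - T_ambient = 162.11 - 37.52 = 124.59 C

124.59 C


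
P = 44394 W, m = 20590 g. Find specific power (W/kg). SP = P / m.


Convert: m = 20590 g = 20.59 kg
SP = P / m = 44394 / 20.59 = 2156 W/kg

2156 W/kg


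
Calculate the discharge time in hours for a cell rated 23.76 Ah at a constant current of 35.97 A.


Runtime = 23.76 Ah / 35.97 A = 0.6606 hr

0.6606 hr


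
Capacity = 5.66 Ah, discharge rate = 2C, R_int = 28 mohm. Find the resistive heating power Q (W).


Convert: R = 28 mohm = 0.028 ohm
Step 1: I = C_rate * capacity = 2 * 5.66 = 11.32 A
Step 2: Q = I^2 * R = 11.32^2 * 0.028 = 128.14 * 0.028 = 3.588 W

3.588 W


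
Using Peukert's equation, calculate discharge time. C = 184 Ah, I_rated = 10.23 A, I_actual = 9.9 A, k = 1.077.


t_rated = C / I_rated = 184 / 10.23 = 17.986 hr
(I_rated/I)^k = (1.0333)^1.077 = 1.0359
t = t_rated * (I_rated/I)^k = 17.986 * 1.0359 = 18.63 hr

18.63 hr


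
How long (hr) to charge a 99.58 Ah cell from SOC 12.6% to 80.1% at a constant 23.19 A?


delta_Ah = 99.58 * (80.1 - 12.6) / 100 = 67.217 Ah
t = delta_Ah / I = 67.217 / 23.19 = 2.899 hr

2.899 hr


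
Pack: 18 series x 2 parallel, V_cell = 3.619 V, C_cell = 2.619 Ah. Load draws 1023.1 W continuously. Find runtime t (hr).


Step 1: E_pack = Ns * V_cell * Np * C_cell = 18 * 3.619 * 2 * 2.619 = 341.21 Wh
Step 2: t = E_pack / P = 341.21 / 1023.1 = 0.3335 hr

0.3335 hr


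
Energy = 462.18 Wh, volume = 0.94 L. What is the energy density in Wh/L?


Volumetric ED = 462.18 Wh / 0.94 L = 491.7 Wh/L

491.7 Wh/L


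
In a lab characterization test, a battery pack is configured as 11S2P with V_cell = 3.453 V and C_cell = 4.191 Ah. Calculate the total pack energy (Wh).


E = Ns * Vcell * Np * Ccell = 11 * 3.453 * 2 * 4.191 = 318.4 Wh

318.4 Wh


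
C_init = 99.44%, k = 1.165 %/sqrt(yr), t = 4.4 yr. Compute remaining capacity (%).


sqrt(t) = sqrt(4.4) = 2.0976
C_final = 99.44 - 1.165 * 2.0976 = 97.00%

97.00%


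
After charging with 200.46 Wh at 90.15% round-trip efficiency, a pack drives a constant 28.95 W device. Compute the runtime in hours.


Step 1: E_discharge = eta/100 * E_charge = 90.15/100 * 200.46 = 180.71 Wh
Step 2: t = E_discharge / P = 180.71 / 28.95 = 6.242 hr

6.242 hr


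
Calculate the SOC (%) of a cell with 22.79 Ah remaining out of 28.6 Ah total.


SOC = (remaining / total) * 100 = (22.79 / 28.6) * 100 = 79.69%

79.69%


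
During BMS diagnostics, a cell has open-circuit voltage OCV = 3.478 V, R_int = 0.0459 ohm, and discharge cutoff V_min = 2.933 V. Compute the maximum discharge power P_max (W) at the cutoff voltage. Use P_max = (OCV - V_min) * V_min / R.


P_max = (OCV - V_min) * V_min / R = (3.478 - 2.933) * 2.933 / 0.0459 = 0.545 * 2.933 / 0.0459 = 34.83 W

34.83 W


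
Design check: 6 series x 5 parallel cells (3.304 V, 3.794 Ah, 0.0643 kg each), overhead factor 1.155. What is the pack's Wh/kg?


Step 1: V_pack = 6 * 3.304 = 19.824 V
Step 2: C_pack = 5 * 3.794 = 18.97 Ah
Step 3: E_pack = V_pack * C_pack = 19.824 * 18.97 = 376.06 Wh
Step 4: m_pack = 6 * 5 * 0.0643 * 1.155 = 2.228 kg
Step 5: ED = E_pack / m_pack = 376.06 / 2.228 = 168.8 Wh/kg

168.8 Wh/kg


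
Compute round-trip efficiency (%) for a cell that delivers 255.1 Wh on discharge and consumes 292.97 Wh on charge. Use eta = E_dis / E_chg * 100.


Round-trip efficiency = 255.1/292.97 * 100% = 87.07%

87.07%


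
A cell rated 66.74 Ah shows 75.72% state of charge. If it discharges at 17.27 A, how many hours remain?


Step 1: remaining = SOC/100 * C_total = 75.72/100 * 66.74 = 50.536 Ah
Step 2: t = remaining / I = 50.536 / 17.27 = 2.926 hr

2.926 hr


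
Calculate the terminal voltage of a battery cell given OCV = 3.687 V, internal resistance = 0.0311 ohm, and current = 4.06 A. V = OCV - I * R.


V = OCV - I*R = 3.687 - 4.06 * 0.0311 = 3.561 V

3.561 V


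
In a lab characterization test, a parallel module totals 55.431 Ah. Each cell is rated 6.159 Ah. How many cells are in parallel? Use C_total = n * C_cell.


n = C_total / C_cell = 55.431 / 6.159 = 9

9


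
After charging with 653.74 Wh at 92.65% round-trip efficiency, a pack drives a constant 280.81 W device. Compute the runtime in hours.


Step 1: E_discharge = eta/100 * E_charge = 92.65/100 * 653.74 = 605.69 Wh
Step 2: t = E_discharge / P = 605.69 / 280.81 = 2.157 hr

2.157 hr


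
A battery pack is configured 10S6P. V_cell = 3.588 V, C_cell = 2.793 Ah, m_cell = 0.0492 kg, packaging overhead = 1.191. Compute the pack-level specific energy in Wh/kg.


Step 1: V_pack = 10 * 3.588 = 35.88 V
Step 2: C_pack = 6 * 2.793 = 16.758 Ah
Step 3: E_pack = V_pack * C_pack = 35.88 * 16.758 = 601.28 Wh
Step 4: m_pack = 10 * 6 * 0.0492 * 1.191 = 3.5158 kg
Step 5: ED = E_pack / m_pack = 601.28 / 3.5158 = 171.0 Wh/kg

171.0 Wh/kg


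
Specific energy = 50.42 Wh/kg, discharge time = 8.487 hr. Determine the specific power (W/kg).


P_specific = E / t = 50.42 / 8.487 = 5.941 W/kg

5.941 W/kg


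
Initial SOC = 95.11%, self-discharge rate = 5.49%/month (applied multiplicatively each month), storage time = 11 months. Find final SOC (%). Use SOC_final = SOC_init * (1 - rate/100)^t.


Monthly retention factor = 1 - 5.49/100 = 0.9451
Over 11 months: factor^11 = 0.53735
SOC_final = 95.11 * 0.53735 = 51.11%

51.11%


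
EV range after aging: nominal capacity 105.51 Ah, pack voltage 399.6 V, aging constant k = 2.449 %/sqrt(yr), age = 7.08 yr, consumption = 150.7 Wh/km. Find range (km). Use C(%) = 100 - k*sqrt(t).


Step 1: capacity retention = 100 - 2.449 * sqrt(7.08) = 100 - 2.449 * 2.6608 = 93.484%
Step 2: C_now = 105.51 * 93.484/100 = 98.635 Ah
Step 3: E_pack = V * C_now = 399.6 * 98.635 = 39415 Wh
Step 4: range = E_pack / consumption = 39415 / 150.7 = 261.5 km

261.5 km


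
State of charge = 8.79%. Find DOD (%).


DOD = 100 - SOC = 100 - 8.79 = 91.21%

91.21%


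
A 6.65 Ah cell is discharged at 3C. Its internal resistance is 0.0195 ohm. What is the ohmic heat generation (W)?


Step 1: I = C_rate * capacity = 3 * 6.65 = 19.95 A
Step 2: Q = I^2 * R = 19.95^2 * 0.0195 = 398 * 0.0195 = 7.761 W

7.761 W


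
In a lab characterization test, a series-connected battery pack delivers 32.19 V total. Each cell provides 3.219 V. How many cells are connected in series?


Rearranging: n = V_pack / V_cell = 32.19 / 3.219 = 10 cells

10


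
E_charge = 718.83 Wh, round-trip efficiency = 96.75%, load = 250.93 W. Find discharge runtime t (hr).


Step 1: E_discharge = eta/100 * E_charge = 96.75/100 * 718.83 = 695.47 Wh
Step 2: t = E_discharge / P = 695.47 / 250.93 = 2.772 hr

2.772 hr


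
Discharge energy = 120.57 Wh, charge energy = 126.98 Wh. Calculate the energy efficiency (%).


eta_e = E_dis / E_chg * 100 = 120.57 / 126.98 * 100 = 94.95%

94.95%


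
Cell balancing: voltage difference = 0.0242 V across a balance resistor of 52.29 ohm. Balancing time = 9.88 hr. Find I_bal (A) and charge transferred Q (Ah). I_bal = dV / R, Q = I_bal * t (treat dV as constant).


I_bal = dV / R = 0.0242 / 52.29 = 4.6280e-04 A
Q = I_bal * t = 4.6280e-04 * 9.88 = 0.004572 Ah

I=4.6280e-04 A, Q=0.004572 Ah


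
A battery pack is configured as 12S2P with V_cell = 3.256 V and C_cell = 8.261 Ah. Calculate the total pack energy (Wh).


V_pack = 12 * 3.256 = 39.072 V
C_pack = 2 * 8.261 = 16.522 Ah
E = V_pack * C_pack = 39.072 * 16.522 = 645.5 Wh

645.5 Wh


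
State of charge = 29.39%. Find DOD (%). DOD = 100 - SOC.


Complement of SOC: DOD = 100% - 29.39% = 70.61%

70.61%


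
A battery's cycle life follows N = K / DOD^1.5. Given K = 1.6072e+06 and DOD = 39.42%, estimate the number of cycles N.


Step 1: DOD^1.5 = 39.42^1.5 = 247.5
Step 2: N = 1.6072e+06 / 247.5 = 6494 cycles

6494 cycles


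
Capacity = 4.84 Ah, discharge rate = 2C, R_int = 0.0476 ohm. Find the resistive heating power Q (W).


Step 1: I = C_rate * capacity = 2 * 4.84 = 9.68 A
Step 2: Q = I^2 * R = 9.68^2 * 0.0476 = 93.702 * 0.0476 = 4.460 W

4.460 W


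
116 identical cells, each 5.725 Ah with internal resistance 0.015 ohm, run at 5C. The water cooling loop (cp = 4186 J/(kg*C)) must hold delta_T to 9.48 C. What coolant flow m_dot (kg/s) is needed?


Step 1: I = 5 * 5.725 = 28.625 A
Step 2: Q_cell = I^2 * R = 28.625^2 * 0.015 = 12.291 W
Step 3: Q_total = 116 * 12.291 = 1425.8 W
Step 4: m_dot = Q_total / (cp * dT) = 1425.8 / (4186 * 9.48) = 0.03593 kg/s

0.03593 kg/s


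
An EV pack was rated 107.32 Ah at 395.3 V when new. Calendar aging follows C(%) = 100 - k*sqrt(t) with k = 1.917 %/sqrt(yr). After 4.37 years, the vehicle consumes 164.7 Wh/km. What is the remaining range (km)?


Step 1: capacity retention = 100 - 1.917 * sqrt(4.37) = 100 - 1.917 * 2.0905 = 95.993%
Step 2: C_now = 107.32 * 95.993/100 = 103.02 Ah
Step 3: E_pack = V * C_now = 395.3 * 103.02 = 40724 Wh
Step 4: range = E_pack / consumption = 40724 / 164.7 = 247.3 km

247.3 km


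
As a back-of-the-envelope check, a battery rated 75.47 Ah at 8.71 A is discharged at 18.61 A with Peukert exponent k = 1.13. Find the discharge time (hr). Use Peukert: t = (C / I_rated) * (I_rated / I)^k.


Step 1: t_rated = C / I_rated = 75.47 / 8.71 = 8.6648 hr
Step 2: ratio = 8.71 / 18.61 = 0.46803
Step 3: ratio^k = 0.46803^1.13 = 0.42404
Step 4: t = t_rated * ratio^k = 8.6648 * 0.42404 = 3.674 hr

3.674 hr


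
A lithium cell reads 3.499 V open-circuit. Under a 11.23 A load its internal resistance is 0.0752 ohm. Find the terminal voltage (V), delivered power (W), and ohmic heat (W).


Step 1: V_terminal = OCV - I*R = 3.499 - 11.23 * 0.0752 = 2.6545 V
Step 2: P_out = V_terminal * I = 2.6545 * 11.23 = 29.81 W
Step 3: Q = I^2 * R = 11.23^2 * 0.0752 = 9.484 W

V=2.6545 V, P=29.81 W, Q=9.484 W


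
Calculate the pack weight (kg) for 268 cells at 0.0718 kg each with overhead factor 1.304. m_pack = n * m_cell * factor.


Cell mass sum = 268 * 0.0718 = 19.242 kg
With overhead 1.304: m_pack = 19.242 * 1.304 = 25.09 kg

25.09 kg


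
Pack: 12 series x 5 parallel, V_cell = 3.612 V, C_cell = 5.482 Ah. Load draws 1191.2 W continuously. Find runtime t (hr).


Step 1: E_pack = Ns * V_cell * Np * C_cell = 12 * 3.612 * 5 * 5.482 = 1188.1 Wh
Step 2: t = E_pack / P = 1188.1 / 1191.2 = 0.9974 hr

0.9974 hr


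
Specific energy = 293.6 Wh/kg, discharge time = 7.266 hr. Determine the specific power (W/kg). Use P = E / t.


P_specific = E / t = 293.6 / 7.266 = 40.41 W/kg

40.41 W/kg


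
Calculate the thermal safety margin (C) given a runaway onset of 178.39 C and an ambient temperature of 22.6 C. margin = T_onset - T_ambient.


margin = T_onset - T_ambient = 178.39 - 22.6 = 155.79 C

155.79 C


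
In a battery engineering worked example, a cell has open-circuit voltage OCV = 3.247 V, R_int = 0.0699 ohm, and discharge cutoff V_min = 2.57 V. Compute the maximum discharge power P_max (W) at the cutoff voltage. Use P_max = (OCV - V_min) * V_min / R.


dV = OCV - V_min = 0.677 V (so I_max = dV / R)
P_max = dV * V_min / R = 0.677 * 2.57 / 0.0699 = 24.89 W

24.89 W


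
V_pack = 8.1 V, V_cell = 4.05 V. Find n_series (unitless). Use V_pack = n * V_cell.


n = V_pack / V_cell = 8.1 / 4.05 = 2

2


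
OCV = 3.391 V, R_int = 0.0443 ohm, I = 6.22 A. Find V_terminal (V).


V = OCV - I*R = 3.391 - 6.22 * 0.0443 = 3.115 V

3.115 V


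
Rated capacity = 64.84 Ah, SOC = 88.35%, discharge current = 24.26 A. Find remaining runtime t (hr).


Step 1: remaining = SOC/100 * C_total = 88.35/100 * 64.84 = 57.286 Ah
Step 2: t = remaining / I = 57.286 / 24.26 = 2.361 hr

2.361 hr


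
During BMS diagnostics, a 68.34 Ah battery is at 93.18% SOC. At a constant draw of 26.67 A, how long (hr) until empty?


Step 1: remaining = SOC/100 * C_total = 93.18/100 * 68.34 = 63.679 Ah
Step 2: t = remaining / I = 63.679 / 26.67 = 2.388 hr

2.388 hr


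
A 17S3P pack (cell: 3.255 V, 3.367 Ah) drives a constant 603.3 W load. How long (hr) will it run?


Step 1: E_pack = Ns * V_cell * Np * C_cell = 17 * 3.255 * 3 * 3.367 = 558.94 Wh
Step 2: t = E_pack / P = 558.94 / 603.3 = 0.9265 hr

0.9265 hr


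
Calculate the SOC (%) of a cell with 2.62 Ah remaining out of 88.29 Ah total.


SOC = (remaining / total) * 100 = (2.62 / 88.29) * 100 = 2.967%

2.967%


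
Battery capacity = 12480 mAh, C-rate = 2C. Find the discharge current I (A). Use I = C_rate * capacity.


Convert: capacity = 12480 mAh = 12.48 Ah
At 2C: I = 2 * 12.48 Ah = 24.96 A

24.96 A


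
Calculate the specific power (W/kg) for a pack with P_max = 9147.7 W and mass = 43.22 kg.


SP = P / m = 9147.7 / 43.22 = 211.7 W/kg

211.7 W/kg


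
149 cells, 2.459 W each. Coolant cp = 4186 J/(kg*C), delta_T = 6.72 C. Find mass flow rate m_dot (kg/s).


Step 1: Total heat Q = 149 * 2.459 W = 366.39 W
Step 2: denom = cp * dT = 4186 * 6.72 = 28130
Step 3: m_dot = 366.39 / 28130 = 0.01302 kg/s

0.01302 kg/s


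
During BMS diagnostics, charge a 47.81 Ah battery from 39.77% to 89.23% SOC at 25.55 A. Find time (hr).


Step 1: dSOC = 89.23% - 39.77% = 49.46%
Step 2: delta_Ah = 47.81 * 49.46 / 100 = 23.647 Ah
Step 3: t = 23.647 / 25.55 = 0.9255 hr

0.9255 hr


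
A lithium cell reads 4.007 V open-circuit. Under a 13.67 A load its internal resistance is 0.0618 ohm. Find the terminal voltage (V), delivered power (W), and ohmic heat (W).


Step 1: V_terminal = OCV - I*R = 4.007 - 13.67 * 0.0618 = 3.1622 V
Step 2: P_out = V_terminal * I = 3.1622 * 13.67 = 43.23 W
Step 3: Q = I^2 * R = 13.67^2 * 0.0618 = 11.55 W

V=3.1622 V, P=43.23 W, Q=11.55 W


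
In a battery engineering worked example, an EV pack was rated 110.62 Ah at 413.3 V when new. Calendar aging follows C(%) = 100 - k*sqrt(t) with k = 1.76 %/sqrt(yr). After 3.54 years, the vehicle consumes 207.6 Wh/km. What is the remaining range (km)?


Step 1: capacity retention = 100 - 1.76 * sqrt(3.54) = 100 - 1.76 * 1.8815 = 96.689%
Step 2: C_now = 110.62 * 96.689/100 = 106.96 Ah
Step 3: E_pack = V * C_now = 413.3 * 106.96 = 44207 Wh
Step 4: range = E_pack / consumption = 44207 / 207.6 = 212.9 km

212.9 km


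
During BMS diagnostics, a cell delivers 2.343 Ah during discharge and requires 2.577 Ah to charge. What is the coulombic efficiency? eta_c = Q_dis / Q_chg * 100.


eta_c = Q_dis / Q_chg * 100 = 2.343 / 2.577 * 100 = 90.92%

90.92%


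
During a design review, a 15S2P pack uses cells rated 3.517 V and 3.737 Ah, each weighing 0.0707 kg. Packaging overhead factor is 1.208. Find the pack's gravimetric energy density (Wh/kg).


Step 1: V_pack = 15 * 3.517 = 52.755 V
Step 2: C_pack = 2 * 3.737 = 7.474 Ah
Step 3: E_pack = V_pack * C_pack = 52.755 * 7.474 = 394.29 Wh
Step 4: m_pack = 15 * 2 * 0.0707 * 1.208 = 2.5622 kg
Step 5: ED = E_pack / m_pack = 394.29 / 2.5622 = 153.9 Wh/kg

153.9 Wh/kg


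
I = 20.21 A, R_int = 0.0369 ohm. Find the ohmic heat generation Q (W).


I^2 = 408.44
Q = 408.44 * 0.0369 = 15.07 W

15.07 W


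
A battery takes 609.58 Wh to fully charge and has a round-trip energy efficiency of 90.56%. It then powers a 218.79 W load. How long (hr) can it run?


Step 1: E_discharge = eta/100 * E_charge = 90.56/100 * 609.58 = 552.04 Wh
Step 2: t = E_discharge / P = 552.04 / 218.79 = 2.523 hr

2.523 hr


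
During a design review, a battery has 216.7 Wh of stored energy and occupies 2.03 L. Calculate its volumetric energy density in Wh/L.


ED = E / V = 216.7 / 2.03 = 106.7 Wh/L

106.7 Wh/L


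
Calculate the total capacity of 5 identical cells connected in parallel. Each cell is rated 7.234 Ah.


C_total = 5 * 7.234 = 36.17 Ah

36.17 Ah


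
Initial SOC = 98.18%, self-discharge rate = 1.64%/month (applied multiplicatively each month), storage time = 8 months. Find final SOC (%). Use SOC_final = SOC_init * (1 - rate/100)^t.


decay = (1 - 1.64/100)^8 = 0.87609
SOC_final = 98.18 * 0.87609 = 86.01%

86.01%


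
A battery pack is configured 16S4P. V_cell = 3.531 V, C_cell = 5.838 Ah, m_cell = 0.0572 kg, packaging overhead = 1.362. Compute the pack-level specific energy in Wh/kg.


Step 1: V_pack = 16 * 3.531 = 56.496 V
Step 2: C_pack = 4 * 5.838 = 23.352 Ah
Step 3: E_pack = V_pack * C_pack = 56.496 * 23.352 = 1319.3 Wh
Step 4: m_pack = 16 * 4 * 0.0572 * 1.362 = 4.986 kg
Step 5: ED = E_pack / m_pack = 1319.3 / 4.986 = 264.6 Wh/kg

264.6 Wh/kg


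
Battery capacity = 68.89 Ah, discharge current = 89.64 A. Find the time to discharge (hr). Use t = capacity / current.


t = capacity / current = 68.89 / 89.64 = 0.7685 hr

0.7685 hr


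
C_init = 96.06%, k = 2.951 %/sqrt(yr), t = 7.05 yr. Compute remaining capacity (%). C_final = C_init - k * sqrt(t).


sqrt(t) = sqrt(7.05) = 2.6552
C_final = 96.06 - 2.951 * 2.6552 = 88.22%

88.22%


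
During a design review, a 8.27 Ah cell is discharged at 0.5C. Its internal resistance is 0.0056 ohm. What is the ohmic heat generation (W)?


Step 1: I = C_rate * capacity = 0.5 * 8.27 = 4.135 A
Step 2: Q = I^2 * R = 4.135^2 * 0.0056 = 17.098 * 0.0056 = 0.09575 W

0.09575 W


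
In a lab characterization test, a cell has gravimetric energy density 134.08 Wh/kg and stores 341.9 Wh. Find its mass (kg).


m = E / ED = 341.9 / 134.08 = 2.550 kg

2.550 kg


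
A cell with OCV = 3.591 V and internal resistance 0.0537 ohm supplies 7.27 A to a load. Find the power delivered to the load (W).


Step 1: V_terminal = OCV - I*R = 3.591 - 7.27 * 0.0537 = 3.2006 V
Step 2: P_out = V_terminal * I = 3.2006 * 7.27 = 23.27 W

23.27 W


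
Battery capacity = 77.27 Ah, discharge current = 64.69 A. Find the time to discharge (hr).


Runtime = 77.27 Ah / 64.69 A = 1.194 hr

1.194 hr


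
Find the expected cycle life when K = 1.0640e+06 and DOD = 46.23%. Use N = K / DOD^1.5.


Step 1: DOD^1.5 = 46.23^1.5 = 314.33
Step 2: N = 1.0640e+06 / 314.33 = 3385 cycles

3385 cycles


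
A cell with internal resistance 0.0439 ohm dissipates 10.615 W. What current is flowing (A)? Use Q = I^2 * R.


I = sqrt(Q / R) = sqrt(10.615 / 0.0439) = sqrt(241.8) = 15.55 A

15.55 A


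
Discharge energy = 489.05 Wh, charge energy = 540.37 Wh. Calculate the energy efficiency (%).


eta_e = E_dis / E_chg * 100 = 489.05 / 540.37 * 100 = 90.50%

90.50%


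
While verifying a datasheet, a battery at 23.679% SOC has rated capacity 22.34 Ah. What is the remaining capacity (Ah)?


remaining = SOC / 100 * total = 23.679 / 100 * 22.34 = 5.290 Ah

5.290 Ah


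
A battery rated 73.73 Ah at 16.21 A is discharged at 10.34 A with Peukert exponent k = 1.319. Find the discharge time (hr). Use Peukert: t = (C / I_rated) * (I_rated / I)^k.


t_rated = C / I_rated = 73.73 / 16.21 = 4.5484 hr
(I_rated/I)^k = (1.5677)^1.319 = 1.8095
t = t_rated * (I_rated/I)^k = 4.5484 * 1.8095 = 8.230 hr

8.230 hr


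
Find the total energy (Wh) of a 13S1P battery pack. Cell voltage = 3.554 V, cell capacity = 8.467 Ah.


V_pack = 13 * 3.554 = 46.202 V
C_pack = 1 * 8.467 = 8.467 Ah
E = V_pack * C_pack = 46.202 * 8.467 = 391.2 Wh

391.2 Wh


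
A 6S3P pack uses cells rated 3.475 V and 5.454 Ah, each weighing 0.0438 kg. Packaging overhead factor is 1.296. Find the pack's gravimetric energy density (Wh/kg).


Step 1: V_pack = 6 * 3.475 = 20.85 V
Step 2: C_pack = 3 * 5.454 = 16.362 Ah
Step 3: E_pack = V_pack * C_pack = 20.85 * 16.362 = 341.15 Wh
Step 4: m_pack = 6 * 3 * 0.0438 * 1.296 = 1.0218 kg
Step 5: ED = E_pack / m_pack = 341.15 / 1.0218 = 333.9 Wh/kg

333.9 Wh/kg


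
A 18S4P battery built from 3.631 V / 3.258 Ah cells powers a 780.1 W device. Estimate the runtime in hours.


Step 1: E_pack = Ns * V_cell * Np * C_cell = 18 * 3.631 * 4 * 3.258 = 851.75 Wh
Step 2: t = E_pack / P = 851.75 / 780.1 = 1.092 hr

1.092 hr


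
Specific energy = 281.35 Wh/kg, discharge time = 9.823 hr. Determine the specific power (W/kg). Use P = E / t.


P_specific = E / t = 281.35 / 9.823 = 28.64 W/kg

28.64 W/kg


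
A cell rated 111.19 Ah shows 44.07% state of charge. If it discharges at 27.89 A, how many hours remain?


Step 1: remaining = SOC/100 * C_total = 44.07/100 * 111.19 = 49.001 Ah
Step 2: t = remaining / I = 49.001 / 27.89 = 1.757 hr

1.757 hr


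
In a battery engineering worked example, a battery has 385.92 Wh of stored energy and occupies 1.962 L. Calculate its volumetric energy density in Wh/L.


ED = E / V = 385.92 / 1.962 = 196.7 Wh/L

196.7 Wh/L


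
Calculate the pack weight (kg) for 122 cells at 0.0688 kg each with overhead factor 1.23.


Cell mass sum = 122 * 0.0688 = 8.3936 kg
With overhead 1.23: m_pack = 8.3936 * 1.23 = 10.32 kg

10.32 kg


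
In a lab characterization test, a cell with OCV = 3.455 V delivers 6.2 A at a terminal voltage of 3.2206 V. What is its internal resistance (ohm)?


R = (OCV - V) / I = (3.455 - 3.2206) / 6.2 = 0.03781 ohm

0.03781 ohm


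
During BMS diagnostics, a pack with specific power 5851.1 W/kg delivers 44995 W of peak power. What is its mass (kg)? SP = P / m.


m = P / SP = 44995 / 5851.1 = 7.690 kg

7.690 kg


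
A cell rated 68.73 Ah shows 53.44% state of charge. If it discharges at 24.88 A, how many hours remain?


Step 1: remaining = SOC/100 * C_total = 53.44/100 * 68.73 = 36.729 Ah
Step 2: t = remaining / I = 36.729 / 24.88 = 1.476 hr

1.476 hr


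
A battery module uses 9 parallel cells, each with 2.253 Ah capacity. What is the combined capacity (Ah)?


Parallel capacities add: 9 * 2.253 Ah = 20.277 Ah

20.277 Ah


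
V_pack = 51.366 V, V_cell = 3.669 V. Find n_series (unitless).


n = V_pack / V_cell = 51.366 / 3.669 = 14

14


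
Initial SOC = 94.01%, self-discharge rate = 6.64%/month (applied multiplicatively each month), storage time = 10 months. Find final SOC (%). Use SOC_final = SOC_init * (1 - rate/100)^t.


Monthly retention factor = 1 - 6.64/100 = 0.9336
Over 10 months: factor^10 = 0.50305
SOC_final = 94.01 * 0.50305 = 47.29%

47.29%


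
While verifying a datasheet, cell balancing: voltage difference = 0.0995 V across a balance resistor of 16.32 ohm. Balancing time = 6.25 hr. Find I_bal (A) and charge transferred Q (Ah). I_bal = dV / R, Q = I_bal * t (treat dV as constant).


First, Ohm's law: I_bal = 0.0995 V / 16.32 ohm = 0.0060968 A
Then Q = I * t = 0.0060968 A * 6.25 hr = 0.03811 Ah

I=0.0060968 A, Q=0.03811 Ah


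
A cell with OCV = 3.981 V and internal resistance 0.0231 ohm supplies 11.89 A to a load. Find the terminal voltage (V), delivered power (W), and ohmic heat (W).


Step 1: V_terminal = OCV - I*R = 3.981 - 11.89 * 0.0231 = 3.7063 V
Step 2: P_out = V_terminal * I = 3.7063 * 11.89 = 44.07 W
Step 3: Q = I^2 * R = 11.89^2 * 0.0231 = 3.266 W

V=3.7063 V, P=44.07 W, Q=3.266 W


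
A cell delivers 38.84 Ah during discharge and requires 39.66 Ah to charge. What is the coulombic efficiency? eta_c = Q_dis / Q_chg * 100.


eta_c = Q_dis / Q_chg * 100 = 38.84 / 39.66 * 100 = 97.93%

97.93%


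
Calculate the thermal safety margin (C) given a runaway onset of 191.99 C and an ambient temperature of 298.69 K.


Convert: T_ambient = 298.69 K = 25.54 C
margin = 191.99 - 25.54 = 166.45 C

166.45 C


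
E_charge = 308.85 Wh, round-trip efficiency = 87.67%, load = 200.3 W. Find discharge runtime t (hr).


Step 1: E_discharge = eta/100 * E_charge = 87.67/100 * 308.85 = 270.77 Wh
Step 2: t = E_discharge / P = 270.77 / 200.3 = 1.352 hr

1.352 hr


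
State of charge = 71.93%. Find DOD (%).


DOD = 100 - SOC = 100 - 71.93 = 28.07%

28.07%


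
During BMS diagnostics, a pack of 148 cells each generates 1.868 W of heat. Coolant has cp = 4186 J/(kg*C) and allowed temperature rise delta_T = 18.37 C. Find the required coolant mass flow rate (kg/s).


Q_total = 148 * 1.868 = 276.46 W
m_dot = Q_total / (cp * dT) = 276.46 / (4186 * 18.37) = 0.003595 kg/s

0.003595 kg/s


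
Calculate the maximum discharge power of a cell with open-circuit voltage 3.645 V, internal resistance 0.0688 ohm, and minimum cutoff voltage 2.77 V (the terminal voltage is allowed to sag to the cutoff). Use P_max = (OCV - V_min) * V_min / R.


dV = OCV - V_min = 0.875 V (so I_max = dV / R)
P_max = dV * V_min / R = 0.875 * 2.77 / 0.0688 = 35.23 W

35.23 W


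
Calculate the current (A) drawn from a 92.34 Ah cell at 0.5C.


I = C_rate * capacity = 0.5 * 92.34 = 46.17 A

46.17 A


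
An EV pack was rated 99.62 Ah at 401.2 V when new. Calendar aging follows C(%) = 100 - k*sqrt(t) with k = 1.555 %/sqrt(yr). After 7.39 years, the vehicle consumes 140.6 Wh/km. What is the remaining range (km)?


Step 1: capacity retention = 100 - 1.555 * sqrt(7.39) = 100 - 1.555 * 2.7185 = 95.773%
Step 2: C_now = 99.62 * 95.773/100 = 95.409 Ah
Step 3: E_pack = V * C_now = 401.2 * 95.409 = 38278 Wh
Step 4: range = E_pack / consumption = 38278 / 140.6 = 272.2 km

272.2 km


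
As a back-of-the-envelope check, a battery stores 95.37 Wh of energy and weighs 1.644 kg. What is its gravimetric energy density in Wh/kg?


Specific energy = 95.37 Wh / 1.644 kg = 58.01 Wh/kg

58.01 Wh/kg


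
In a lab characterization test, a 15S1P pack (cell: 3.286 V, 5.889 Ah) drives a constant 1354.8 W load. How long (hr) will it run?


Step 1: E_pack = Ns * V_cell * Np * C_cell = 15 * 3.286 * 1 * 5.889 = 290.27 Wh
Step 2: t = E_pack / P = 290.27 / 1354.8 = 0.2143 hr

0.2143 hr


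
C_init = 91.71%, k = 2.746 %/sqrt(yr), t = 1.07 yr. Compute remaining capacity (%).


Step 1: sqrt(1.07 yr) = 1.0344
Step 2: drop = 2.746 * 1.0344 = 2.8405
Step 3: C_final = 91.71 - 2.8405 = 88.87%

88.87%


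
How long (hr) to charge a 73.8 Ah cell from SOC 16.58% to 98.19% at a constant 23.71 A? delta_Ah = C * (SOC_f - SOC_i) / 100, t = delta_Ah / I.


Step 1: dSOC = 98.19% - 16.58% = 81.61%
Step 2: delta_Ah = 73.8 * 81.61 / 100 = 60.228 Ah
Step 3: t = 60.228 / 23.71 = 2.540 hr

2.540 hr


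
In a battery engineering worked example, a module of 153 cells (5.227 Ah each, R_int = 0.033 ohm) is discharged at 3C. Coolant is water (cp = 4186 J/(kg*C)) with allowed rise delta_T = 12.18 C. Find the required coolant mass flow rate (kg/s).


Step 1: I = 3 * 5.227 = 15.681 A
Step 2: Q_cell = I^2 * R = 15.681^2 * 0.033 = 8.1145 W
Step 3: Q_total = 153 * 8.1145 = 1241.5 W
Step 4: m_dot = Q_total / (cp * dT) = 1241.5 / (4186 * 12.18) = 0.02435 kg/s

0.02435 kg/s


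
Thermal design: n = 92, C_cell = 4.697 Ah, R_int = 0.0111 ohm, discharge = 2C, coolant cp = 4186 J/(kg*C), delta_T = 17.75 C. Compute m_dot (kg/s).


Step 1: I = 2 * 4.697 = 9.394 A
Step 2: Q_cell = I^2 * R = 9.394^2 * 0.0111 = 0.97954 W
Step 3: Q_total = 92 * 0.97954 = 90.118 W
Step 4: m_dot = Q_total / (cp * dT) = 90.118 / (4186 * 17.75) = 0.001213 kg/s

0.001213 kg/s


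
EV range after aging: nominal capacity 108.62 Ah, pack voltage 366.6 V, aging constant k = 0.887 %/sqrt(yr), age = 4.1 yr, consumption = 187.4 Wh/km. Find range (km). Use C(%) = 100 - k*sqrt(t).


Step 1: capacity retention = 100 - 0.887 * sqrt(4.1) = 100 - 0.887 * 2.0248 = 98.204%
Step 2: C_now = 108.62 * 98.204/100 = 106.67 Ah
Step 3: E_pack = V * C_now = 366.6 * 106.67 = 39105 Wh
Step 4: range = E_pack / consumption = 39105 / 187.4 = 208.7 km

208.7 km


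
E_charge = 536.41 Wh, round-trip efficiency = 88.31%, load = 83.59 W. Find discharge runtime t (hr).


Step 1: E_discharge = eta/100 * E_charge = 88.31/100 * 536.41 = 473.7 Wh
Step 2: t = E_discharge / P = 473.7 / 83.59 = 5.667 hr

5.667 hr


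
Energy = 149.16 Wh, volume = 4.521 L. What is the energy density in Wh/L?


Volumetric ED = 149.16 Wh / 4.521 L = 32.99 Wh/L

32.99 Wh/L


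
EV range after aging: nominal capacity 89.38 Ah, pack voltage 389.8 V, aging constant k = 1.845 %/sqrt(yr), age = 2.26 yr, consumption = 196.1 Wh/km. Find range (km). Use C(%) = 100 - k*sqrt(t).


Step 1: capacity retention = 100 - 1.845 * sqrt(2.26) = 100 - 1.845 * 1.5033 = 97.226%
Step 2: C_now = 89.38 * 97.226/100 = 86.901 Ah
Step 3: E_pack = V * C_now = 389.8 * 86.901 = 33874 Wh
Step 4: range = E_pack / consumption = 33874 / 196.1 = 172.7 km

172.7 km


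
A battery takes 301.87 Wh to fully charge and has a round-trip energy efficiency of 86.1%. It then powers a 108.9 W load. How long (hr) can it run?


Step 1: E_discharge = eta/100 * E_charge = 86.1/100 * 301.87 = 259.91 Wh
Step 2: t = E_discharge / P = 259.91 / 108.9 = 2.387 hr

2.387 hr


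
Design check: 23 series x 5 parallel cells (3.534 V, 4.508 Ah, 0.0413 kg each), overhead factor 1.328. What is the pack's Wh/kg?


Step 1: V_pack = 23 * 3.534 = 81.282 V
Step 2: C_pack = 5 * 4.508 = 22.54 Ah
Step 3: E_pack = V_pack * C_pack = 81.282 * 22.54 = 1832.1 Wh
Step 4: m_pack = 23 * 5 * 0.0413 * 1.328 = 6.3073 kg
Step 5: ED = E_pack / m_pack = 1832.1 / 6.3073 = 290.5 Wh/kg

290.5 Wh/kg


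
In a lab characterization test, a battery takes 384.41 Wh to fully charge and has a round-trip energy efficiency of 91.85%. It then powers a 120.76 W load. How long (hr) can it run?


Step 1: E_discharge = eta/100 * E_charge = 91.85/100 * 384.41 = 353.08 Wh
Step 2: t = E_discharge / P = 353.08 / 120.76 = 2.924 hr

2.924 hr


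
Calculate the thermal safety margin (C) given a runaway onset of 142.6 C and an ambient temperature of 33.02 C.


Safety margin = 142.6 C - 33.02 C = 109.58 C

109.58 C


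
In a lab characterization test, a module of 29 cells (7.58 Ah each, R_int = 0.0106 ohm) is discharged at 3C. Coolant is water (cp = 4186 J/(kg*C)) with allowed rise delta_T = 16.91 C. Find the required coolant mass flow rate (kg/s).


Step 1: I = 3 * 7.58 = 22.74 A
Step 2: Q_cell = I^2 * R = 22.74^2 * 0.0106 = 5.4813 W
Step 3: Q_total = 29 * 5.4813 = 158.96 W
Step 4: m_dot = Q_total / (cp * dT) = 158.96 / (4186 * 16.91) = 0.002246 kg/s

0.002246 kg/s


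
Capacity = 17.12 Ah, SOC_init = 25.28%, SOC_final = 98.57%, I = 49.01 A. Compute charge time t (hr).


Step 1: dSOC = 98.57% - 25.28% = 73.29%
Step 2: delta_Ah = 17.12 * 73.29 / 100 = 12.547 Ah
Step 3: t = 12.547 / 49.01 = 0.2560 hr

0.2560 hr


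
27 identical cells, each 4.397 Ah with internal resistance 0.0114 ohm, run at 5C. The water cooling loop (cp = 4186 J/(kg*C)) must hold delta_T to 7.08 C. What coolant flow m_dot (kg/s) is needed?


Step 1: I = 5 * 4.397 = 21.985 A
Step 2: Q_cell = I^2 * R = 21.985^2 * 0.0114 = 5.5101 W
Step 3: Q_total = 27 * 5.5101 = 148.77 W
Step 4: m_dot = Q_total / (cp * dT) = 148.77 / (4186 * 7.08) = 0.005020 kg/s

0.005020 kg/s


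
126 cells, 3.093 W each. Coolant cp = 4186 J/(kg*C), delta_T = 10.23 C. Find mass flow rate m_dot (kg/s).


Q_total = 126 * 3.093 = 389.72 W
m_dot = Q_total / (cp * dT) = 389.72 / (4186 * 10.23) = 0.009101 kg/s

0.009101 kg/s


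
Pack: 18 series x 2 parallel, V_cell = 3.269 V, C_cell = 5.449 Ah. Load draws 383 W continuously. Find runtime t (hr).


Step 1: E_pack = Ns * V_cell * Np * C_cell = 18 * 3.269 * 2 * 5.449 = 641.26 Wh
Step 2: t = E_pack / P = 641.26 / 383 = 1.674 hr

1.674 hr


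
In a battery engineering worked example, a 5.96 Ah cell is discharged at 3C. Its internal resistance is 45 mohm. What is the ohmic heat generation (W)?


Convert: R = 45 mohm = 0.045 ohm
Step 1: I = C_rate * capacity = 3 * 5.96 = 17.88 A
Step 2: Q = I^2 * R = 17.88^2 * 0.045 = 319.69 * 0.045 = 14.39 W

14.39 W


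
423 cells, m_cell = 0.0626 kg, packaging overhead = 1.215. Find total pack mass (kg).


m_pack = n * m_cell * overhead = 423 * 0.0626 * 1.215 = 32.17 kg

32.17 kg


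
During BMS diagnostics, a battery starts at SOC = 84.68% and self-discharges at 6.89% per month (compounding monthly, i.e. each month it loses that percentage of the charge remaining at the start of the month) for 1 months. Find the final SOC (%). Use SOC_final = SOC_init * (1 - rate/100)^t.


decay = (1 - 6.89/100)^1 = 0.9311
SOC_final = 84.68 * 0.9311 = 78.85%

78.85%


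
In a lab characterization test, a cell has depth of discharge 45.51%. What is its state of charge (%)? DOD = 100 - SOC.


SOC = 100 - DOD = 100 - 45.51 = 54.49%

54.49%


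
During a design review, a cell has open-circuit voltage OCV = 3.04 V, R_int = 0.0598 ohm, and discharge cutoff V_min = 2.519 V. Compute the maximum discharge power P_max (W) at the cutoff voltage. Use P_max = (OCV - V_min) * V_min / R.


dV = OCV - V_min = 0.521 V (so I_max = dV / R)
P_max = dV * V_min / R = 0.521 * 2.519 / 0.0598 = 21.95 W

21.95 W


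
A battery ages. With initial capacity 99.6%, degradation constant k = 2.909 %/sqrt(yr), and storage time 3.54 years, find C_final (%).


sqrt(t) = sqrt(3.54) = 1.8815
C_final = 99.6 - 2.909 * 1.8815 = 94.13%

94.13%


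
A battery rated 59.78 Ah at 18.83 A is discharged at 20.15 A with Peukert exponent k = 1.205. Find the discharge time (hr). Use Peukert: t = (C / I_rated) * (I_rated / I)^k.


t_rated = C / I_rated = 59.78 / 18.83 = 3.1747 hr
(I_rated/I)^k = (0.93449)^1.205 = 0.9216
t = t_rated * (I_rated/I)^k = 3.1747 * 0.9216 = 2.926 hr

2.926 hr


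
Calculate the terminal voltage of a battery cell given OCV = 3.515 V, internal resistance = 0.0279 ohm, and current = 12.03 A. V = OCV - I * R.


V = OCV - I*R = 3.515 - 12.03 * 0.0279 = 3.179 V

3.179 V


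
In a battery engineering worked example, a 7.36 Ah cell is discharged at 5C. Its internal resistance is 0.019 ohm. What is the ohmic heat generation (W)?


Step 1: I = C_rate * capacity = 5 * 7.36 = 36.8 A
Step 2: Q = I^2 * R = 36.8^2 * 0.019 = 1354.2 * 0.019 = 25.73 W

25.73 W


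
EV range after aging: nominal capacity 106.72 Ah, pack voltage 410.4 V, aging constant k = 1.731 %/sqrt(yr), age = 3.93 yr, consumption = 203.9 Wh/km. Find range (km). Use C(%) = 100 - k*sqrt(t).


Step 1: capacity retention = 100 - 1.731 * sqrt(3.93) = 100 - 1.731 * 1.9824 = 96.568%
Step 2: C_now = 106.72 * 96.568/100 = 103.06 Ah
Step 3: E_pack = V * C_now = 410.4 * 103.06 = 42296 Wh
Step 4: range = E_pack / consumption = 42296 / 203.9 = 207.4 km

207.4 km


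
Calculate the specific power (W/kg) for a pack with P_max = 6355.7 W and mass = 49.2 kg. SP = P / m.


SP = P / m = 6355.7 / 49.2 = 129.2 W/kg

129.2 W/kg


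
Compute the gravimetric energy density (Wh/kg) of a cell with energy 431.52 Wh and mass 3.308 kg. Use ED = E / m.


Specific energy = 431.52 Wh / 3.308 kg = 130.4 Wh/kg

130.4 Wh/kg


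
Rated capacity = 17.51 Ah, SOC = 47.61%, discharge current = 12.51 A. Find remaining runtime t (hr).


Step 1: remaining = SOC/100 * C_total = 47.61/100 * 17.51 = 8.3365 Ah
Step 2: t = remaining / I = 8.3365 / 12.51 = 0.6664 hr

0.6664 hr


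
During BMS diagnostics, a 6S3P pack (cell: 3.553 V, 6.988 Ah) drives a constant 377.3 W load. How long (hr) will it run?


Step 1: E_pack = Ns * V_cell * Np * C_cell = 6 * 3.553 * 3 * 6.988 = 446.91 Wh
Step 2: t = E_pack / P = 446.91 / 377.3 = 1.184 hr

1.184 hr


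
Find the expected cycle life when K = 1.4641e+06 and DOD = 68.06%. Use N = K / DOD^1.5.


Step 1: DOD^1.5 = 68.06^1.5 = 561.48
Step 2: N = 1.4641e+06 / 561.48 = 2608 cycles

2608 cycles


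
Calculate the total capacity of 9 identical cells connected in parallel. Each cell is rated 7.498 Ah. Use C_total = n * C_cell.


Parallel capacities add: 9 * 7.498 Ah = 67.482 Ah

67.482 Ah


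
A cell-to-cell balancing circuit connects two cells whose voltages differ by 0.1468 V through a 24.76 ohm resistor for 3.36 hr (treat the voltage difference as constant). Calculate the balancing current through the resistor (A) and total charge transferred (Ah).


I_bal = dV / R = 0.1468 / 24.76 = 0.0059289 A
Q = I_bal * t = 0.0059289 * 3.36 = 0.01992 Ah

I=0.0059289 A, Q=0.01992 Ah


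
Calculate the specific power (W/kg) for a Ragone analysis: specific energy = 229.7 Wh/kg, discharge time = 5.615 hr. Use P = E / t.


P_specific = E / t = 229.7 / 5.615 = 40.91 W/kg

40.91 W/kg


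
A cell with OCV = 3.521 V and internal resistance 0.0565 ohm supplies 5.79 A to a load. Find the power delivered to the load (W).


Step 1: V_terminal = OCV - I*R = 3.521 - 5.79 * 0.0565 = 3.1939 V
Step 2: P_out = V_terminal * I = 3.1939 * 5.79 = 18.49 W

18.49 W


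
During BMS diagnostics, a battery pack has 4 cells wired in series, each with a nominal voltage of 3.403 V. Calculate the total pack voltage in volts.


Series voltages add: 4 * 3.403 V = 13.612 V

13.612 V


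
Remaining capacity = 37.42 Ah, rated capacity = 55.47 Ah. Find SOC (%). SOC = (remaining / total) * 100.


SOC = (remaining / total) * 100 = (37.42 / 55.47) * 100 = 67.46%

67.46%


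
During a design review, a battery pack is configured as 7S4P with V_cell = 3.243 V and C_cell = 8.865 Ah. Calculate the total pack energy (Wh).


V_pack = 7 * 3.243 = 22.701 V
C_pack = 4 * 8.865 = 35.46 Ah
E = V_pack * C_pack = 22.701 * 35.46 = 805.0 Wh

805.0 Wh


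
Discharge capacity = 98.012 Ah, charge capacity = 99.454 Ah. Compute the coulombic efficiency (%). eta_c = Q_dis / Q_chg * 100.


eta_c = Q_dis / Q_chg * 100 = 98.012 / 99.454 * 100 = 98.55%

98.55%


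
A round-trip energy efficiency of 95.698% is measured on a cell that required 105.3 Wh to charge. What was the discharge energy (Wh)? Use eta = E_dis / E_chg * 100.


E_dis = eta/100 * E_chg = 95.698/100 * 105.3 = 100.8 Wh

100.8 Wh


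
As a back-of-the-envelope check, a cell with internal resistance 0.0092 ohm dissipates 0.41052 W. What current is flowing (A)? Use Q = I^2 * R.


I = sqrt(Q / R) = sqrt(0.41052 / 0.0092) = sqrt(44.622) = 6.680 A

6.680 A


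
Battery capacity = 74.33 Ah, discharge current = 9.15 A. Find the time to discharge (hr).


t = capacity / current = 74.33 / 9.15 = 8.123 hr

8.123 hr


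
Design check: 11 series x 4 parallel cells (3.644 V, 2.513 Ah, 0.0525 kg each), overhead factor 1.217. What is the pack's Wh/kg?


Step 1: V_pack = 11 * 3.644 = 40.084 V
Step 2: C_pack = 4 * 2.513 = 10.052 Ah
Step 3: E_pack = V_pack * C_pack = 40.084 * 10.052 = 402.92 Wh
Step 4: m_pack = 11 * 4 * 0.0525 * 1.217 = 2.8113 kg
Step 5: ED = E_pack / m_pack = 402.92 / 2.8113 = 143.3 Wh/kg

143.3 Wh/kg
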